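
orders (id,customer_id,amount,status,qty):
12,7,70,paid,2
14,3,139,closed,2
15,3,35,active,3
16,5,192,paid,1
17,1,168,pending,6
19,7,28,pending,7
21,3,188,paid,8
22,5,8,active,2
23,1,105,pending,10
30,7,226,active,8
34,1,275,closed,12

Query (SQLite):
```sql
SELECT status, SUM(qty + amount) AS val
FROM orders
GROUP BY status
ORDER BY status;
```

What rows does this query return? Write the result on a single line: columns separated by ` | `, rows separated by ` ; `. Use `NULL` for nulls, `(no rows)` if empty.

For each row compute qty + amount.
Group by status; take SUM of the expression per group.
  active: ids {15, 22, 30} → SUM(qty + amount)=282
  closed: ids {14, 34} → SUM(qty + amount)=428
  paid: ids {12, 16, 21} → SUM(qty + amount)=461
  pending: ids {17, 19, 23} → SUM(qty + amount)=324

active | 282 ; closed | 428 ; paid | 461 ; pending | 324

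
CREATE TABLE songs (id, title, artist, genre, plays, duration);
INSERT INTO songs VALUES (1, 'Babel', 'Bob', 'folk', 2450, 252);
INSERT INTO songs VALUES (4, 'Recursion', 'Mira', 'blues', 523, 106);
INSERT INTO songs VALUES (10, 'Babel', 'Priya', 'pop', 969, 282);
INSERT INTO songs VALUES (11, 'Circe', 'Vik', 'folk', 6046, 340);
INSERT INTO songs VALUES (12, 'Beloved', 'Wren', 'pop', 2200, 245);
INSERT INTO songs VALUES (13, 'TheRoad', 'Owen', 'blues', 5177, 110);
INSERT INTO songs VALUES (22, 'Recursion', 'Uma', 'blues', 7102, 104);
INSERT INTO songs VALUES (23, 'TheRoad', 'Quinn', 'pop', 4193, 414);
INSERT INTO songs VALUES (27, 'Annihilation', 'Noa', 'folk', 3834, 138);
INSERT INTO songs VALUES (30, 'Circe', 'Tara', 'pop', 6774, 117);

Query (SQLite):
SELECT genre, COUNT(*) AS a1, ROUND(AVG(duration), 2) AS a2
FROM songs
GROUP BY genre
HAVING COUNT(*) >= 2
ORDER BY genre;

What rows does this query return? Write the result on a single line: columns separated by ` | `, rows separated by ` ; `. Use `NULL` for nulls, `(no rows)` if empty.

Group songs by genre.
Per group compute: COUNT(*), ROUND(AVG(duration), 2).
HAVING: drop groups with fewer than 2 rows.
  blues: ids {4, 13, 22} → COUNT(*)=3, ROUND(AVG(duration), 2)=106.67
  folk: ids {1, 11, 27} → COUNT(*)=3, ROUND(AVG(duration), 2)=243.33
  pop: ids {10, 12, 23, 30} → COUNT(*)=4, ROUND(AVG(duration), 2)=264.5

blues | 3 | 106.67 ; folk | 3 | 243.33 ; pop | 4 | 264.5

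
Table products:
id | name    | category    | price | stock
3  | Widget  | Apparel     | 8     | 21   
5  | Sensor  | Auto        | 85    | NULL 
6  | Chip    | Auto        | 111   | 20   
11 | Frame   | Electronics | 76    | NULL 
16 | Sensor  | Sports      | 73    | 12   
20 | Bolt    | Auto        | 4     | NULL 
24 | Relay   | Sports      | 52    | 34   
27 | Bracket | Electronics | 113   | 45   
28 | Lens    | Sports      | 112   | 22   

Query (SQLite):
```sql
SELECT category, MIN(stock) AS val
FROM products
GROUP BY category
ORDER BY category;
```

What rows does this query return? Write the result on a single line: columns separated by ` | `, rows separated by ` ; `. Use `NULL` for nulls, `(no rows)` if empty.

Apparel | 21 ; Auto | 20 ; Electronics | 45 ; Sports | 12

Partition products by category; compute MIN(stock) within each group.
  Apparel: ids {3} → MIN(stock)=21
  Auto: ids {5, 6, 20} → MIN(stock)=20
  Electronics: ids {11, 27} → MIN(stock)=45
  Sports: ids {16, 24, 28} → MIN(stock)=12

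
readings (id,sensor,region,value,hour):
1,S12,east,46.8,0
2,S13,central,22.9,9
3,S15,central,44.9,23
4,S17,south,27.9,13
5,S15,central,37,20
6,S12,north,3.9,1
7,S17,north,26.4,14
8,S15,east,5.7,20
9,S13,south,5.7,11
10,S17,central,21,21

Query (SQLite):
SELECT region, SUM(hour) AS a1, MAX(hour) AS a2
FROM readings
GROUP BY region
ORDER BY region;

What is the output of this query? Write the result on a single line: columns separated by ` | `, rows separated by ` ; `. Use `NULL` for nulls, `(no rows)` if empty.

central | 73 | 23 ; east | 20 | 20 ; north | 15 | 14 ; south | 24 | 13

Group readings by region.
Per group compute: SUM(hour), MAX(hour).
  central: ids {2, 3, 5, 10} → SUM(hour)=73, MAX(hour)=23
  east: ids {1, 8} → SUM(hour)=20, MAX(hour)=20
  north: ids {6, 7} → SUM(hour)=15, MAX(hour)=14
  south: ids {4, 9} → SUM(hour)=24, MAX(hour)=13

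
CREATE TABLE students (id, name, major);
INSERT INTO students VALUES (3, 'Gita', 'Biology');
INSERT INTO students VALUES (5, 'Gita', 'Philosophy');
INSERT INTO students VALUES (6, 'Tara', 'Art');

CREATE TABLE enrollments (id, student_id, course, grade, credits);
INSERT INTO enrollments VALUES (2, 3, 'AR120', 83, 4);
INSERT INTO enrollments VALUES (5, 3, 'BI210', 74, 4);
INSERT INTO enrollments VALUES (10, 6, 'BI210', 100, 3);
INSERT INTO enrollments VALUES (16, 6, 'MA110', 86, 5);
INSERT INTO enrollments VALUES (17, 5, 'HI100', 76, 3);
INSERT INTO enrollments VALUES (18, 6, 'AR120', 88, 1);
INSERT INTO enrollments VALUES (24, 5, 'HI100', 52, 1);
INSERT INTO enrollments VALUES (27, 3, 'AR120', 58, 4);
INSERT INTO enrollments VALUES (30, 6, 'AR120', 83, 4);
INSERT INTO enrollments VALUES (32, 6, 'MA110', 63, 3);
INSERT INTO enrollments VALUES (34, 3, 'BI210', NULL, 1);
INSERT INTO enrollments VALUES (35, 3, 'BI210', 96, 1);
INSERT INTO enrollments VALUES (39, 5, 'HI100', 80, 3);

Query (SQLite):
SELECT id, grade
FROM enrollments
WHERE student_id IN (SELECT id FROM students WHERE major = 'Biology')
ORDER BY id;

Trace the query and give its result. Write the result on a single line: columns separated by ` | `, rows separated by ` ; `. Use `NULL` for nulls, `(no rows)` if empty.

2 | 83 ; 5 | 74 ; 27 | 58 ; 34 | NULL ; 35 | 96

Inner query: students.id where major = 'Biology'.
Outer: keep enrollments rows whose student_id is in that set.
Inner query → {3}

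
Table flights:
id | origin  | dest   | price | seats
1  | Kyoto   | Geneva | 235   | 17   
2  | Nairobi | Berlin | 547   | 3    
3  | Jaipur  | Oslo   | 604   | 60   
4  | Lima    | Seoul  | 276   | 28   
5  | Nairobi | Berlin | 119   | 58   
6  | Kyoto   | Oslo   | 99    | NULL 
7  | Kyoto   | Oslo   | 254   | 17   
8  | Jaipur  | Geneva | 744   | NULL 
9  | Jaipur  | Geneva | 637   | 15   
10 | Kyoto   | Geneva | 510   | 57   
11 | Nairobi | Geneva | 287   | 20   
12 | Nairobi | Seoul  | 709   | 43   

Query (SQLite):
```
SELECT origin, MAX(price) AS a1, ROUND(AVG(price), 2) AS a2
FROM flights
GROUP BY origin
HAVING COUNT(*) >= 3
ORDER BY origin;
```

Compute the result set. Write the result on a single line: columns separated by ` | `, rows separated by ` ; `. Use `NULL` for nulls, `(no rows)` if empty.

Jaipur | 744 | 661.67 ; Kyoto | 510 | 274.5 ; Nairobi | 709 | 415.5

Group flights by origin.
Per group compute: MAX(price), ROUND(AVG(price), 2).
HAVING: drop groups with fewer than 3 rows.
  Jaipur: ids {3, 8, 9} → MAX(price)=744, ROUND(AVG(price), 2)=661.67
  Kyoto: ids {1, 6, 7, 10} → MAX(price)=510, ROUND(AVG(price), 2)=274.5
  Lima: ids {4} → MAX(price)=276, ROUND(AVG(price), 2)=276
  Nairobi: ids {2, 5, 11, 12} → MAX(price)=709, ROUND(AVG(price), 2)=415.5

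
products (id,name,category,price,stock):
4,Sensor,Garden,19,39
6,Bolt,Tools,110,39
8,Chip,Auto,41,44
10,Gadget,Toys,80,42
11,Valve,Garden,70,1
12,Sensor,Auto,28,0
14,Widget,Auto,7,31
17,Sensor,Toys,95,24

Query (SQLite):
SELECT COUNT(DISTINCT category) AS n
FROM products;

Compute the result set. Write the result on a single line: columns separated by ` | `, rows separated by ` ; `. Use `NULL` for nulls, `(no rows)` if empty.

Count distinct non-NULL category values.

4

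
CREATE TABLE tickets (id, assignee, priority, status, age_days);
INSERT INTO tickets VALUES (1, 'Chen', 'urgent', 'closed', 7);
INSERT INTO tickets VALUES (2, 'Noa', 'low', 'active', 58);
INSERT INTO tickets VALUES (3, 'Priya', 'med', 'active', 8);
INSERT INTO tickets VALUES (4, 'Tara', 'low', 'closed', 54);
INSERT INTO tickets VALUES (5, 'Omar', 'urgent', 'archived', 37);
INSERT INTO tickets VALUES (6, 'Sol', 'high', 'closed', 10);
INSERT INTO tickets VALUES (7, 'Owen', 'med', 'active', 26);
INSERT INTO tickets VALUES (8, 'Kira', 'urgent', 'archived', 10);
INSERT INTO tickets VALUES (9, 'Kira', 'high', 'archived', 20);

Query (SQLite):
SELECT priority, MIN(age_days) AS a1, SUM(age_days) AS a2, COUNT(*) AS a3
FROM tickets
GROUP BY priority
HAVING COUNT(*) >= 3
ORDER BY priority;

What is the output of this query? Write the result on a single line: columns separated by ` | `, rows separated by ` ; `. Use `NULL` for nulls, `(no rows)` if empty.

Group tickets by priority.
Per group compute: MIN(age_days), SUM(age_days), COUNT(*).
HAVING: drop groups with fewer than 3 rows.
  high: ids {6, 9} → MIN(age_days)=10, SUM(age_days)=30, COUNT(*)=2
  low: ids {2, 4} → MIN(age_days)=54, SUM(age_days)=112, COUNT(*)=2
  med: ids {3, 7} → MIN(age_days)=8, SUM(age_days)=34, COUNT(*)=2
  urgent: ids {1, 5, 8} → MIN(age_days)=7, SUM(age_days)=54, COUNT(*)=3

urgent | 7 | 54 | 3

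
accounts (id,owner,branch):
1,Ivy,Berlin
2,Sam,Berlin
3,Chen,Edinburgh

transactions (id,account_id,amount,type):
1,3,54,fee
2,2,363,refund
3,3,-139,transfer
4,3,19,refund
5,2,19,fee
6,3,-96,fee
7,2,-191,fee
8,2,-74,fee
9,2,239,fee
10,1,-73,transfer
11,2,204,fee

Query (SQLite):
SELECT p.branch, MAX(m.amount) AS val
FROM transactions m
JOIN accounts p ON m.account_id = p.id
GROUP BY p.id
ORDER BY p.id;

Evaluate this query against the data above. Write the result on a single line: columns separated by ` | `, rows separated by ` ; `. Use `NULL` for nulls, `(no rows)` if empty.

Berlin | -73 ; Berlin | 363 ; Edinburgh | 54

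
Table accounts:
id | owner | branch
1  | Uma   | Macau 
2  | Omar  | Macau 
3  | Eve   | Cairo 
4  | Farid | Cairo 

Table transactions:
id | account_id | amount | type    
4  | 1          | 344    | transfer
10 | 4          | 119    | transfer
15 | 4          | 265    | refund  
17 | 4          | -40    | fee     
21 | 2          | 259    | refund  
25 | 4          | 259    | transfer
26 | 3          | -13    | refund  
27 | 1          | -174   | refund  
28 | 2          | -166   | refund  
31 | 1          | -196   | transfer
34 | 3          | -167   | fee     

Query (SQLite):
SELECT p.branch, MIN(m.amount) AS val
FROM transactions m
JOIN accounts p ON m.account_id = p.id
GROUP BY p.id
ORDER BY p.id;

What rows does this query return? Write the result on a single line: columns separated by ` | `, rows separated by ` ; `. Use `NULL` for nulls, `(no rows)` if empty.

Macau | -196 ; Macau | -166 ; Cairo | -167 ; Cairo | -40

Join each transactions row to its accounts via account_id.
Group joined rows by accounts.id; compute MIN(m.amount) per group.
  1: ids {4, 27, 31} → MIN(m.amount)=-196
  2: ids {21, 28} → MIN(m.amount)=-166
  3: ids {26, 34} → MIN(m.amount)=-167
  4: ids {10, 15, 17, 25} → MIN(m.amount)=-40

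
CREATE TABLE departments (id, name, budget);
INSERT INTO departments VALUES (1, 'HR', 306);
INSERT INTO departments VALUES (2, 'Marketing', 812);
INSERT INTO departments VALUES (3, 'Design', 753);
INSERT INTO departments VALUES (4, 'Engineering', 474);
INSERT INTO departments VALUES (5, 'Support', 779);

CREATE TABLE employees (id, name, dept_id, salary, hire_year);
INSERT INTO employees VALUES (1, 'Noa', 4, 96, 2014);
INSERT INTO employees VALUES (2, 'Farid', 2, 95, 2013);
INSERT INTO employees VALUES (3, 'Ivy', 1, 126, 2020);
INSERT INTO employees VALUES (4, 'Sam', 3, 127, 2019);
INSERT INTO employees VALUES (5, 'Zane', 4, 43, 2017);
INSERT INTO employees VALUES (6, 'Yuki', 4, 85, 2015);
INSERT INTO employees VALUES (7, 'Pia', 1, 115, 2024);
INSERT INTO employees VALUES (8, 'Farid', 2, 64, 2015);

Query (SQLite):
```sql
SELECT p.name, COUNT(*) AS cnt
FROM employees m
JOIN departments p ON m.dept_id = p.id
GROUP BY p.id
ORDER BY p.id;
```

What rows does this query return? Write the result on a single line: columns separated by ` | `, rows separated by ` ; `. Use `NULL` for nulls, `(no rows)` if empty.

HR | 2 ; Marketing | 2 ; Design | 1 ; Engineering | 3

Join each employees row to its departments via dept_id.
Group joined rows by departments.id; compute COUNT(*) per group.
  1: ids {3, 7} → COUNT(*)=2
  2: ids {2, 8} → COUNT(*)=2
  3: ids {4} → COUNT(*)=1
  4: ids {1, 5, 6} → COUNT(*)=3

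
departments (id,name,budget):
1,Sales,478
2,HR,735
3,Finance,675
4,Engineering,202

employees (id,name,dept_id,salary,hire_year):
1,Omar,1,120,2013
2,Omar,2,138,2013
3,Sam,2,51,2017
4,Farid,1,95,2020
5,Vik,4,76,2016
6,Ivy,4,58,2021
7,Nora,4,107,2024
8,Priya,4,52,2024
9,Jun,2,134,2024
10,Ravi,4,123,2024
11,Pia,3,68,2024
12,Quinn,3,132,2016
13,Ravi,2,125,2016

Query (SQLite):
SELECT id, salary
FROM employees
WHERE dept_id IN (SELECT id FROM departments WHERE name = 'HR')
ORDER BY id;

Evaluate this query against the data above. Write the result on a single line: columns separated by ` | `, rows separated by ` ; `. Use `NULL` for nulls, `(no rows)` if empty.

Inner query: departments.id where name = 'HR'.
Outer: keep employees rows whose dept_id is in that set.
Inner query → {2}

2 | 138 ; 3 | 51 ; 9 | 134 ; 13 | 125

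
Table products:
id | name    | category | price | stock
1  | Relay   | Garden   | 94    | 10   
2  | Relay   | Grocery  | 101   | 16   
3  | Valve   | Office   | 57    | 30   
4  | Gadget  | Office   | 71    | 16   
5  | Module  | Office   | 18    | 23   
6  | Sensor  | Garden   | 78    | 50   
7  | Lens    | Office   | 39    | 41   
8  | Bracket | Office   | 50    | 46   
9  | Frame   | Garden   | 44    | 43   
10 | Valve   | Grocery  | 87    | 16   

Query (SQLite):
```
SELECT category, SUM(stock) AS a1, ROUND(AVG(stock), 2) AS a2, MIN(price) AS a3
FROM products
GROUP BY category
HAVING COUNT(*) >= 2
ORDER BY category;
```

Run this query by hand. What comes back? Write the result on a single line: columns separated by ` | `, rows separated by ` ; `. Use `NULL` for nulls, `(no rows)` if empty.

Group products by category.
Per group compute: SUM(stock), ROUND(AVG(stock), 2), MIN(price).
HAVING: drop groups with fewer than 2 rows.
  Garden: ids {1, 6, 9} → SUM(stock)=103, ROUND(AVG(stock), 2)=34.33, MIN(price)=44
  Grocery: ids {2, 10} → SUM(stock)=32, ROUND(AVG(stock), 2)=16, MIN(price)=87
  Office: ids {3, 4, 5, 7, 8} → SUM(stock)=156, ROUND(AVG(stock), 2)=31.2, MIN(price)=18

Garden | 103 | 34.33 | 44 ; Grocery | 32 | 16 | 87 ; Office | 156 | 31.2 | 18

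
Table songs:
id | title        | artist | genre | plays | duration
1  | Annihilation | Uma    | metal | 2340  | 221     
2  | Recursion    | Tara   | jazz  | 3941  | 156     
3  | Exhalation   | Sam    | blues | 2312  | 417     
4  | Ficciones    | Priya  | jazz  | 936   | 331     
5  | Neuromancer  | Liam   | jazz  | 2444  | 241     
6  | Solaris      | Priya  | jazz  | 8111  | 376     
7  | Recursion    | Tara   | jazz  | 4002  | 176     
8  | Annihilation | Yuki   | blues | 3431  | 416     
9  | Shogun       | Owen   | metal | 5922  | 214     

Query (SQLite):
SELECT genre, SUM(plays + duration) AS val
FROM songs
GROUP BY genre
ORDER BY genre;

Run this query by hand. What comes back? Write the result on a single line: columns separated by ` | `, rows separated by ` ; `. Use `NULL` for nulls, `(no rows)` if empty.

blues | 6576 ; jazz | 20714 ; metal | 8697

For each row compute plays + duration.
Group by genre; take SUM of the expression per group.
  blues: ids {3, 8} → SUM(plays + duration)=6576
  jazz: ids {2, 4, 5, 6, 7} → SUM(plays + duration)=20714
  metal: ids {1, 9} → SUM(plays + duration)=8697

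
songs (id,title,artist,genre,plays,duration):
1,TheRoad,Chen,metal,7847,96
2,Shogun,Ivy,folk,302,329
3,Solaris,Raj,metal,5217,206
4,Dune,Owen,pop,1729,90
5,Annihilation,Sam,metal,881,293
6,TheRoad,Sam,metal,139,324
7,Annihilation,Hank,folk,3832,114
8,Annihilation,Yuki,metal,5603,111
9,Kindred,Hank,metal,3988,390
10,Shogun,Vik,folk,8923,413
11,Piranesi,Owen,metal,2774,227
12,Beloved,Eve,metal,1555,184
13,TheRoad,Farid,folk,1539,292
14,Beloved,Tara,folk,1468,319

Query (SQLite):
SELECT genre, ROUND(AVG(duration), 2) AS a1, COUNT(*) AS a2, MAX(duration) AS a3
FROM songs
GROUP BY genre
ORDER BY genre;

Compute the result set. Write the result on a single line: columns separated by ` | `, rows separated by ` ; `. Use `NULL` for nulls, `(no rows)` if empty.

Group songs by genre.
Per group compute: ROUND(AVG(duration), 2), COUNT(*), MAX(duration).
  folk: ids {2, 7, 10, 13, 14} → ROUND(AVG(duration), 2)=293.4, COUNT(*)=5, MAX(duration)=413
  metal: ids {1, 3, 5, 6, 8, 9, 11, 12} → ROUND(AVG(duration), 2)=228.88, COUNT(*)=8, MAX(duration)=390
  pop: ids {4} → ROUND(AVG(duration), 2)=90, COUNT(*)=1, MAX(duration)=90

folk | 293.4 | 5 | 413 ; metal | 228.88 | 8 | 390 ; pop | 90 | 1 | 90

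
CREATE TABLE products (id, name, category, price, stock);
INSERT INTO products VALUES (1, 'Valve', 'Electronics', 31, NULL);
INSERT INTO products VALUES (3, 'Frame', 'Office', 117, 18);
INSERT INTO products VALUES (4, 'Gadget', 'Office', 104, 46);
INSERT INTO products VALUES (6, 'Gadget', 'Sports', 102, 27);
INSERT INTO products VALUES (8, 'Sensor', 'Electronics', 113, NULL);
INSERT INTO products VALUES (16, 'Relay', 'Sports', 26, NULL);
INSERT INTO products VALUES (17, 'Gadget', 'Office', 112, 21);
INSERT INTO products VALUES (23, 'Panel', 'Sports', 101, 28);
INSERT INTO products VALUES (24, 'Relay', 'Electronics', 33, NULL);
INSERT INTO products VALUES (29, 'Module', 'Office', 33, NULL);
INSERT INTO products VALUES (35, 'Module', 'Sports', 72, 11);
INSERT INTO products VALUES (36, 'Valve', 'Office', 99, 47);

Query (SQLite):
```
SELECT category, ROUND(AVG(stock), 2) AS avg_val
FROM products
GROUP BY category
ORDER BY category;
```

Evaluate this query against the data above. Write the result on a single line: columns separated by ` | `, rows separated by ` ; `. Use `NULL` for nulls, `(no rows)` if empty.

Partition products by category; compute ROUND(AVG(stock), 2) within each group.
  Electronics: ids {1, 8, 24} → ROUND(AVG(stock), 2)=NULL
  Office: ids {3, 4, 17, 29, 36} → ROUND(AVG(stock), 2)=33
  Sports: ids {6, 16, 23, 35} → ROUND(AVG(stock), 2)=22

Electronics | NULL ; Office | 33 ; Sports | 22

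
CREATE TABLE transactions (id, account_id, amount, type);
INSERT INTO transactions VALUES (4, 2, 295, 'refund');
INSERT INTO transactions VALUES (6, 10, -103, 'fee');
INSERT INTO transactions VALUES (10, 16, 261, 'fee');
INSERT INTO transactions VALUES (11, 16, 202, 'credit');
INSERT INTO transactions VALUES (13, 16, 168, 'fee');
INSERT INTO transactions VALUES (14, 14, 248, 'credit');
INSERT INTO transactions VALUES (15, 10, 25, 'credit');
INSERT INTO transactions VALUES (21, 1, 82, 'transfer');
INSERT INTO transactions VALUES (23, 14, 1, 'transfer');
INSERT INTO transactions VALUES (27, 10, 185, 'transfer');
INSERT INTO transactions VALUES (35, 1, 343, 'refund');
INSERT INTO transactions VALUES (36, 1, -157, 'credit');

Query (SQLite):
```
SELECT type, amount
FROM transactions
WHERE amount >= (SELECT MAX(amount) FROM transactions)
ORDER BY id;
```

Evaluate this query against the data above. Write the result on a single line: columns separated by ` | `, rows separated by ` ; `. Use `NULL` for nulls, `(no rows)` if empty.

Scalar subquery: MAX(amount) over all transactions rows = 343.
Keep rows where amount >= that value.

refund | 343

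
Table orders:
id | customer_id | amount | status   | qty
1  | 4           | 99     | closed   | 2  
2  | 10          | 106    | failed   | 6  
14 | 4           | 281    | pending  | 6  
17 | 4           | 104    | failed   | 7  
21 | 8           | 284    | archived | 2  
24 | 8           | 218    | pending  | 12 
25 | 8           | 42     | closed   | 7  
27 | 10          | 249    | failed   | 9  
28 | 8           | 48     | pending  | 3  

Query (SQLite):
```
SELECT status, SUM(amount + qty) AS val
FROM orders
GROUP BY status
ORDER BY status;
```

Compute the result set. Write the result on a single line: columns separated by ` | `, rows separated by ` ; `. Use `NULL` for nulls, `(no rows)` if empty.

For each row compute amount + qty.
Group by status; take SUM of the expression per group.
  archived: ids {21} → SUM(amount + qty)=286
  closed: ids {1, 25} → SUM(amount + qty)=150
  failed: ids {2, 17, 27} → SUM(amount + qty)=481
  pending: ids {14, 24, 28} → SUM(amount + qty)=568

archived | 286 ; closed | 150 ; failed | 481 ; pending | 568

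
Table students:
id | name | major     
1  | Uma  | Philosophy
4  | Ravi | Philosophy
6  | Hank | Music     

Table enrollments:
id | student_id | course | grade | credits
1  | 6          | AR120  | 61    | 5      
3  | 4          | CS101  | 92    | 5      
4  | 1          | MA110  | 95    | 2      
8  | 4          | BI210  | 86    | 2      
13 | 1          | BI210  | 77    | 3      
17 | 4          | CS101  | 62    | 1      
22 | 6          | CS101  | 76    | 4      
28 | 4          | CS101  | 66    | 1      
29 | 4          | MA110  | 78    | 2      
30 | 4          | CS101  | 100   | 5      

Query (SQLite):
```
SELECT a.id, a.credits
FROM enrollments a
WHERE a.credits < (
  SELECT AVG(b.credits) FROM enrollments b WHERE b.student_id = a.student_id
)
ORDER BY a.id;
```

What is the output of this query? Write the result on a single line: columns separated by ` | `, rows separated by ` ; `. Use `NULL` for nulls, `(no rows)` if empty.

4 | 2 ; 8 | 2 ; 17 | 1 ; 22 | 4 ; 28 | 1 ; 29 | 2

For each enrollments row a, compute AVG(credits) over rows sharing a.student_id.
Keep row a if a.credits < that per-group AVG.
  student_id=1: AVG(credits) = 2.5
  student_id=4: AVG(credits) = 2.666667
  student_id=6: AVG(credits) = 4.5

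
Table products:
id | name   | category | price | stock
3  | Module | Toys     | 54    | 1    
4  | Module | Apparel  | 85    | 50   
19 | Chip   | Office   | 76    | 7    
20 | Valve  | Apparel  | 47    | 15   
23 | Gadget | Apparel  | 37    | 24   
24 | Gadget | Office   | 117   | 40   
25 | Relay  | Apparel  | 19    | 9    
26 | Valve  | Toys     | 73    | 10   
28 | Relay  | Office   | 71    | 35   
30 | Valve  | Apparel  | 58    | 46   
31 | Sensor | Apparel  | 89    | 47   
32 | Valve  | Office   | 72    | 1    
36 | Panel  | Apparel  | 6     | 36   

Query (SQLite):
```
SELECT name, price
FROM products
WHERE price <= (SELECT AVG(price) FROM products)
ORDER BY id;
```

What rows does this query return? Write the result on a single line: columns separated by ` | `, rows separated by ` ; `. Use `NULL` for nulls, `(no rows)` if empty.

Module | 54 ; Valve | 47 ; Gadget | 37 ; Relay | 19 ; Valve | 58 ; Panel | 6

Scalar subquery: AVG(price) over all products rows = 61.846154 (≈; comparison uses full precision).
Keep rows where price <= that value.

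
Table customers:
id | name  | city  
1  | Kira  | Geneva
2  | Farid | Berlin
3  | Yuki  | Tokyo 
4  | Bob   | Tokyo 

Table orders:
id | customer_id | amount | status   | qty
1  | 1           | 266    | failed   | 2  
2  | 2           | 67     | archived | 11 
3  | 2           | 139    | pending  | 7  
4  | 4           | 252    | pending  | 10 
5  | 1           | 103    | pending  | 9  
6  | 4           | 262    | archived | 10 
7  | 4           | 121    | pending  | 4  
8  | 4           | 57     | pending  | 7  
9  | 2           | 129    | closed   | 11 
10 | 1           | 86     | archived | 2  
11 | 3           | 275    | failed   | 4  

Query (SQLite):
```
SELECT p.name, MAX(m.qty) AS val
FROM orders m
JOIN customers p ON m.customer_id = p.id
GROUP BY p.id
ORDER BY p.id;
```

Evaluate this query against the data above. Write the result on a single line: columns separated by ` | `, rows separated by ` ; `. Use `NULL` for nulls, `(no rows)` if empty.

Join each orders row to its customers via customer_id.
Group joined rows by customers.id; compute MAX(m.qty) per group.
  1: ids {1, 5, 10} → MAX(m.qty)=9
  2: ids {2, 3, 9} → MAX(m.qty)=11
  3: ids {11} → MAX(m.qty)=4
  4: ids {4, 6, 7, 8} → MAX(m.qty)=10

Kira | 9 ; Farid | 11 ; Yuki | 4 ; Bob | 10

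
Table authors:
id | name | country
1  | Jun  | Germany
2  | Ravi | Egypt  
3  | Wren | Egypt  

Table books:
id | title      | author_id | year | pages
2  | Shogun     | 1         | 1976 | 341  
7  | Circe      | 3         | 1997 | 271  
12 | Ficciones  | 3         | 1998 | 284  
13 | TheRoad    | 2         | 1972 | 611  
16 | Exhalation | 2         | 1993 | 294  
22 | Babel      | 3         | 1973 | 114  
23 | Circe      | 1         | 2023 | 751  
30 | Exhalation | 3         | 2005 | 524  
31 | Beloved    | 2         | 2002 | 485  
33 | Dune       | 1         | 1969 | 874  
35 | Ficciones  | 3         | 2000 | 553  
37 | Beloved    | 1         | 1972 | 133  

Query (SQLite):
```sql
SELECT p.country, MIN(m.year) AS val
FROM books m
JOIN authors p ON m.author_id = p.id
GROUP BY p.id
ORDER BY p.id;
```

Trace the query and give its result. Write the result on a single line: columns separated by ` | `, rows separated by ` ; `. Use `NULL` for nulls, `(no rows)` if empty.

Join each books row to its authors via author_id.
Group joined rows by authors.id; compute MIN(m.year) per group.
  1: ids {2, 23, 33, 37} → MIN(m.year)=1969
  2: ids {13, 16, 31} → MIN(m.year)=1972
  3: ids {7, 12, 22, 30, 35} → MIN(m.year)=1973

Germany | 1969 ; Egypt | 1972 ; Egypt | 1973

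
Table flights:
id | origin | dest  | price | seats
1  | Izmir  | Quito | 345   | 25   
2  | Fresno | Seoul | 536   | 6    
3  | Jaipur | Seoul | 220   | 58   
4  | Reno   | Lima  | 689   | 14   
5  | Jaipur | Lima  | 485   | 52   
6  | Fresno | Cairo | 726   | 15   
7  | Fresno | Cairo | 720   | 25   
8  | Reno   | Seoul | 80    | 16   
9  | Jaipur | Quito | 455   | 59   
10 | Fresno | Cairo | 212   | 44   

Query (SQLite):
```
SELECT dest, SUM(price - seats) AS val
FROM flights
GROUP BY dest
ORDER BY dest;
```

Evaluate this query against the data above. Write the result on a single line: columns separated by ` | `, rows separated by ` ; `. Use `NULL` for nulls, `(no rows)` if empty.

For each row compute price - seats.
Group by dest; take SUM of the expression per group.
  Cairo: ids {6, 7, 10} → SUM(price - seats)=1574
  Lima: ids {4, 5} → SUM(price - seats)=1108
  Quito: ids {1, 9} → SUM(price - seats)=716
  Seoul: ids {2, 3, 8} → SUM(price - seats)=756

Cairo | 1574 ; Lima | 1108 ; Quito | 716 ; Seoul | 756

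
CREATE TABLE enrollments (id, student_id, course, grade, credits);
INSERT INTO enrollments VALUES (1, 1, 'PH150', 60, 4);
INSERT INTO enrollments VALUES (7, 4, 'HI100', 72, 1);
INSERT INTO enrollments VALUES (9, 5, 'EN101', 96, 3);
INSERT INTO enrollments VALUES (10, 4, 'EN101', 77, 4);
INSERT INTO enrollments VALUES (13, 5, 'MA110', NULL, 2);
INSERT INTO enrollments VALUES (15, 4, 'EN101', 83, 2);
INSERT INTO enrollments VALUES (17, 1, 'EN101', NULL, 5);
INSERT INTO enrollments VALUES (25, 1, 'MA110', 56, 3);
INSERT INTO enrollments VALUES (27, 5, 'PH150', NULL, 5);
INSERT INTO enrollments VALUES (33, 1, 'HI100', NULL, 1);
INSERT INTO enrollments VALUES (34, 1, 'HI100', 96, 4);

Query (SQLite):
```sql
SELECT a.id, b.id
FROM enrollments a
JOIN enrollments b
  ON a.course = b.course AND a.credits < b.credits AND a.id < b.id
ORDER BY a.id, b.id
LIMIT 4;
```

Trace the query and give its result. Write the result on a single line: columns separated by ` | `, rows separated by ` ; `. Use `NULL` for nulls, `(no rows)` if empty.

Pairs (a,b) with same course, a.credits < b.credits, a.id < b.id.
course groups: EN101:{9,10,15,17} HI100:{7,33,34} MA110:{13,25} PH150:{1,27}
Ordered by (a.id, b.id); first 4.

1 | 27 ; 7 | 34 ; 9 | 10 ; 9 | 17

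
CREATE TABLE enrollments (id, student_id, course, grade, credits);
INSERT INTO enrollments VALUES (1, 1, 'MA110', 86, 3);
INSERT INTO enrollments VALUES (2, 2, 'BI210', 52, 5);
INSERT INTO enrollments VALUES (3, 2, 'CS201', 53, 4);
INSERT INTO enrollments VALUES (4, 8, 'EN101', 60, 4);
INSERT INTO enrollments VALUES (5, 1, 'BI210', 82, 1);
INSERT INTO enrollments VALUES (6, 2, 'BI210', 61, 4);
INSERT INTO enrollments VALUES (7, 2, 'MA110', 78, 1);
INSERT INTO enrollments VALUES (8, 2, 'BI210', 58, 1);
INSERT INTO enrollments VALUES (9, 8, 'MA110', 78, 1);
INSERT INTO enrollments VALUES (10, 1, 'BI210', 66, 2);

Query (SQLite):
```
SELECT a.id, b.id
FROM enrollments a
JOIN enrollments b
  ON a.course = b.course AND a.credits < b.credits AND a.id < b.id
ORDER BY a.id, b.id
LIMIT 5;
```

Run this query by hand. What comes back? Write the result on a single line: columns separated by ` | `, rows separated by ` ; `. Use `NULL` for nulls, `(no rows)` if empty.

Pairs (a,b) with same course, a.credits < b.credits, a.id < b.id.
course groups: BI210:{2,5,6,8,10} CS201:{3} EN101:{4} MA110:{1,7,9}
Ordered by (a.id, b.id); first 5.

5 | 6 ; 5 | 10 ; 8 | 10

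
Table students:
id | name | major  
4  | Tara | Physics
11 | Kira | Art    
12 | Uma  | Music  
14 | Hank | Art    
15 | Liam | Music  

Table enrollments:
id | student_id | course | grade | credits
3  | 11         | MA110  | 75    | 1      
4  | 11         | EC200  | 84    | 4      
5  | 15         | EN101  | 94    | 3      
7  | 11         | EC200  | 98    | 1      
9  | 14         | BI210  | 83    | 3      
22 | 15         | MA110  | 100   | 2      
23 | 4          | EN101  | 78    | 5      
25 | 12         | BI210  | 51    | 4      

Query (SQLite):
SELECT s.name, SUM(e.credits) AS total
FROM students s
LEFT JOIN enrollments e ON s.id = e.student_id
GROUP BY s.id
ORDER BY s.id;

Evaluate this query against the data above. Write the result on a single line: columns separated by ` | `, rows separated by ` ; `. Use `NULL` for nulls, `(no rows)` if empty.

LEFT JOIN keeps every students row; unmatched ones get NULL for enrollments columns.
Group by students.id and compute SUM(e.credits). SUM over an all-NULL group is NULL.
  4: ids {23} → SUM(e.credits)=5
  11: ids {3, 4, 7} → SUM(e.credits)=6
  12: ids {25} → SUM(e.credits)=4
  14: ids {9} → SUM(e.credits)=3
  15: ids {5, 22} → SUM(e.credits)=5

Tara | 5 ; Kira | 6 ; Uma | 4 ; Hank | 3 ; Liam | 5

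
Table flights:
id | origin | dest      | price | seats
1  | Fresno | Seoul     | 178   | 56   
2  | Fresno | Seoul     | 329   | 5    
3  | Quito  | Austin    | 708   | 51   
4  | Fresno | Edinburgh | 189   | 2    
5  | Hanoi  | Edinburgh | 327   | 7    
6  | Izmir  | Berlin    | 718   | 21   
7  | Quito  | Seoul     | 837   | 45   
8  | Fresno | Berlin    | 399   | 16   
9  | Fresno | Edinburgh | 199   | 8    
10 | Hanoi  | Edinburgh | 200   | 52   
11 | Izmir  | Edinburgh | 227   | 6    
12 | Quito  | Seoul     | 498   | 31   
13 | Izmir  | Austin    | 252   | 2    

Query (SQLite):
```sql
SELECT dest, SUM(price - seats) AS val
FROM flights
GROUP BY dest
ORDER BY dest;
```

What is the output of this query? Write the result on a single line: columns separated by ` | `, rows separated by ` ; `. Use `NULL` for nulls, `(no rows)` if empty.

For each row compute price - seats.
Group by dest; take SUM of the expression per group.
  Austin: ids {3, 13} → SUM(price - seats)=907
  Berlin: ids {6, 8} → SUM(price - seats)=1080
  Edinburgh: ids {4, 5, 9, 10, 11} → SUM(price - seats)=1067
  Seoul: ids {1, 2, 7, 12} → SUM(price - seats)=1705

Austin | 907 ; Berlin | 1080 ; Edinburgh | 1067 ; Seoul | 1705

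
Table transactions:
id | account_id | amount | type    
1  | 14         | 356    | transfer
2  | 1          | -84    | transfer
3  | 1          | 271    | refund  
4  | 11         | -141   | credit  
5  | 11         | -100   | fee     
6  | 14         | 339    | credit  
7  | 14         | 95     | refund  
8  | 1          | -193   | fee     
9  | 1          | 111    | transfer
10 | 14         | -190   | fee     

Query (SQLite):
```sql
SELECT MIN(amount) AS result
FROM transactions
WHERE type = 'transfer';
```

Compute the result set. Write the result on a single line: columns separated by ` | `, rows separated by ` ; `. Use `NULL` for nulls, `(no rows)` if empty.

Rows where type='transfer' → amount values: [356, -84, 111].
MIN of non-NULL values = -84.

-84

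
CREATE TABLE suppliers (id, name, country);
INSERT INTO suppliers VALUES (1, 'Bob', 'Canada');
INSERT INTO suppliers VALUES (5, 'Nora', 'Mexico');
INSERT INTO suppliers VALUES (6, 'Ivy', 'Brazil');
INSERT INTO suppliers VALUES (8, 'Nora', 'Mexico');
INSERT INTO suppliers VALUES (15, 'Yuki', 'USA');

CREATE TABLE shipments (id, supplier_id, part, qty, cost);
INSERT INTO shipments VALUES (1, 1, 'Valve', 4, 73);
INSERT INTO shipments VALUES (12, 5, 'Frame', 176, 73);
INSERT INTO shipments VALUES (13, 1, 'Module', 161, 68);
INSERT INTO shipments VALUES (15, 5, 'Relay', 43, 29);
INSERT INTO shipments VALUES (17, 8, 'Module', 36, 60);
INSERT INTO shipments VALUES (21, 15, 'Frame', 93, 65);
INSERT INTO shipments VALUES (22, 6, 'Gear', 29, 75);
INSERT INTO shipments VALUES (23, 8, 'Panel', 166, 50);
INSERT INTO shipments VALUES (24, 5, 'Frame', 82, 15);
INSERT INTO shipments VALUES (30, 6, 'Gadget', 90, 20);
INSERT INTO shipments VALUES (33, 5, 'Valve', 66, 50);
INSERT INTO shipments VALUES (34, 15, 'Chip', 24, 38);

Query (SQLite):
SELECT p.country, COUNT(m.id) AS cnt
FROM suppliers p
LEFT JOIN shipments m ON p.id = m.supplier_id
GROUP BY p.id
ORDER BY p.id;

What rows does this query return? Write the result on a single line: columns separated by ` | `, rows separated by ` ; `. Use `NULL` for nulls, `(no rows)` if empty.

Canada | 2 ; Mexico | 4 ; Brazil | 2 ; Mexico | 2 ; USA | 2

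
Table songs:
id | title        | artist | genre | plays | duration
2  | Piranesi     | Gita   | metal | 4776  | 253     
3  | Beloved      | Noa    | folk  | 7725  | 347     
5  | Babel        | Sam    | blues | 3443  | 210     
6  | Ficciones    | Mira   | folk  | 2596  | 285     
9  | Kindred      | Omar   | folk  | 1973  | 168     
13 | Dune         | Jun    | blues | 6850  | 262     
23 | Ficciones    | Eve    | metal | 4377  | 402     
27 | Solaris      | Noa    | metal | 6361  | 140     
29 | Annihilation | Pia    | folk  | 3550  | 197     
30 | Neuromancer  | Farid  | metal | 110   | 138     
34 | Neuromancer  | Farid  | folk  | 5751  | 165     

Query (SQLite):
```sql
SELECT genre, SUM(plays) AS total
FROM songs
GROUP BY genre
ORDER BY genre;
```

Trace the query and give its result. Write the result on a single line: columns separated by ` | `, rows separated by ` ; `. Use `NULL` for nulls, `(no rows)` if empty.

blues | 10293 ; folk | 21595 ; metal | 15624

Partition songs by genre; compute SUM(plays) within each group.
  blues: ids {5, 13} → SUM(plays)=10293
  folk: ids {3, 6, 9, 29, 34} → SUM(plays)=21595
  metal: ids {2, 23, 27, 30} → SUM(plays)=15624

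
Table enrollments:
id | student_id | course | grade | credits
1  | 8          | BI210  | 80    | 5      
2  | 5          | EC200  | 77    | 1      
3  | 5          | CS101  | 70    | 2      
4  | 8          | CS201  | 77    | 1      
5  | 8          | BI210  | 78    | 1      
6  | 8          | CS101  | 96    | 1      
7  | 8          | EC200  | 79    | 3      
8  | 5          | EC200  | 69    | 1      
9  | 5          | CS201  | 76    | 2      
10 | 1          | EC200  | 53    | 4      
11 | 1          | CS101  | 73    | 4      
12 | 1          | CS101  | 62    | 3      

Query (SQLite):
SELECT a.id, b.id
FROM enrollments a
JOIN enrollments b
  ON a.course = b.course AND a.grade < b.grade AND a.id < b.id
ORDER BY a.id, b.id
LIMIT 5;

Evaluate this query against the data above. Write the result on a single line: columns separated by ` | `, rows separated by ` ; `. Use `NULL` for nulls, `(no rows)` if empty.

2 | 7 ; 3 | 6 ; 3 | 11

Pairs (a,b) with same course, a.grade < b.grade, a.id < b.id.
course groups: BI210:{1,5} CS101:{3,6,11,12} CS201:{4,9} EC200:{2,7,8,10}
Ordered by (a.id, b.id); first 5.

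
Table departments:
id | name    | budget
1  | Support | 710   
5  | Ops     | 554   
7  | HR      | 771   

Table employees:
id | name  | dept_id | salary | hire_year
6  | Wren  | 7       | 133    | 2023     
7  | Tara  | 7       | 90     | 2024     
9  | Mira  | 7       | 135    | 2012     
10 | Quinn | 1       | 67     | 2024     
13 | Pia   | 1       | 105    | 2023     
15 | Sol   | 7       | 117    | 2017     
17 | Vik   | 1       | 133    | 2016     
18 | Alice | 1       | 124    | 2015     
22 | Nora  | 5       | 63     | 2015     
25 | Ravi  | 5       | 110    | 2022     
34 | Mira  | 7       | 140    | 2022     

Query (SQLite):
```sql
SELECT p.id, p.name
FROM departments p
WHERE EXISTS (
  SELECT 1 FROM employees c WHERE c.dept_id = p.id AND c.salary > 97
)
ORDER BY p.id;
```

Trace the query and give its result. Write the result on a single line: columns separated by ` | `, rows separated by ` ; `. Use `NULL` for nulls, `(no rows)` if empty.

1 | Support ; 5 | Ops ; 7 | HR

For each departments row, check whether any employees with matching dept_id has salary > 97.
Keep rows where that is true.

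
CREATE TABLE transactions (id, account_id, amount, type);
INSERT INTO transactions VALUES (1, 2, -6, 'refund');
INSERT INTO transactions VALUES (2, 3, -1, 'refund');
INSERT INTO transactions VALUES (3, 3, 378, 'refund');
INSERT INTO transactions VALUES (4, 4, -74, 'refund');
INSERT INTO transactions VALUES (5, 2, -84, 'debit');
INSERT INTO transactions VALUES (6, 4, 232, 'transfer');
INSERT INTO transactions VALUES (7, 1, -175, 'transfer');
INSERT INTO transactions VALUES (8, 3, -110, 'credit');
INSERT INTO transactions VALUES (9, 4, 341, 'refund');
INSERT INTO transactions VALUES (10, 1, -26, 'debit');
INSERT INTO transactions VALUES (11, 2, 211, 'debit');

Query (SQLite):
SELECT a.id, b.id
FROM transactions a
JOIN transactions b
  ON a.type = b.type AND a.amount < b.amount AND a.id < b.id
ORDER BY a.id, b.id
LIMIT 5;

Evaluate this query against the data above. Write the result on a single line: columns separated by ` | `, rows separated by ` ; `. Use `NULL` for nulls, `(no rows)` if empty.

Pairs (a,b) with same type, a.amount < b.amount, a.id < b.id.
type groups: credit:{8} debit:{5,10,11} refund:{1,2,3,4,9} transfer:{6,7}
Ordered by (a.id, b.id); first 5.

1 | 2 ; 1 | 3 ; 1 | 9 ; 2 | 3 ; 2 | 9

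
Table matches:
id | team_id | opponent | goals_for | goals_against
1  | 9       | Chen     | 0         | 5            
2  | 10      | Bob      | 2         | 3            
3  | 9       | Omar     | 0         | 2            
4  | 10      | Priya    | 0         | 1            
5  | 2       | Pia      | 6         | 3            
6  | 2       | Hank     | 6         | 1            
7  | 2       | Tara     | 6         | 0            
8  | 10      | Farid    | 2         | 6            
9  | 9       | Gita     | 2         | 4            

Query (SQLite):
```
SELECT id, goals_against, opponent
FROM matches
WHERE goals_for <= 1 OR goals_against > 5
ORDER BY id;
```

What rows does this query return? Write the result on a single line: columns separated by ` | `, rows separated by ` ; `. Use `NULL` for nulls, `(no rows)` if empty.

goals_for <= 1: ids {1, 3, 4}
goals_against > 5: ids {8}
Combine with OR.

1 | 5 | Chen ; 3 | 2 | Omar ; 4 | 1 | Priya ; 8 | 6 | Farid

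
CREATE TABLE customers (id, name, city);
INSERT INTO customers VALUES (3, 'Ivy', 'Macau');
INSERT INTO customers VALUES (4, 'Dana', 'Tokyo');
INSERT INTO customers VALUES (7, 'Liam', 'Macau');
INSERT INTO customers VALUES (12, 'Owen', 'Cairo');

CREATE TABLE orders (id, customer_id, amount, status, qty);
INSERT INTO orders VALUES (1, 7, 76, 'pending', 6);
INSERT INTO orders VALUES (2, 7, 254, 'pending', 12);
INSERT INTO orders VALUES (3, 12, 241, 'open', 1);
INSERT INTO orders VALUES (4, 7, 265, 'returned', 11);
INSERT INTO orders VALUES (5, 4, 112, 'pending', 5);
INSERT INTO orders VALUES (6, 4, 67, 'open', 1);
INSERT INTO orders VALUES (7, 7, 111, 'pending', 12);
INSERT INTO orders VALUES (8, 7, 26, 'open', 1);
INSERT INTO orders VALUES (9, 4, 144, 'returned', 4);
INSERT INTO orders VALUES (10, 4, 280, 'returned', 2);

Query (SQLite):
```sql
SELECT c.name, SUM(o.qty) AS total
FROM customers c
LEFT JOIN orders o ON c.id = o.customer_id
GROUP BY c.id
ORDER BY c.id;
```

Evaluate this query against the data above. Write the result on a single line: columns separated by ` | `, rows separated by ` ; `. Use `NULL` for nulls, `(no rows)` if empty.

Ivy | NULL ; Dana | 12 ; Liam | 42 ; Owen | 1

LEFT JOIN keeps every customers row; unmatched ones get NULL for orders columns.
Group by customers.id and compute SUM(o.qty). SUM over an all-NULL group is NULL.
  3: ids {—} → SUM(o.qty)=NULL
  4: ids {5, 6, 9, 10} → SUM(o.qty)=12
  7: ids {1, 2, 4, 7, 8} → SUM(o.qty)=42
  12: ids {3} → SUM(o.qty)=1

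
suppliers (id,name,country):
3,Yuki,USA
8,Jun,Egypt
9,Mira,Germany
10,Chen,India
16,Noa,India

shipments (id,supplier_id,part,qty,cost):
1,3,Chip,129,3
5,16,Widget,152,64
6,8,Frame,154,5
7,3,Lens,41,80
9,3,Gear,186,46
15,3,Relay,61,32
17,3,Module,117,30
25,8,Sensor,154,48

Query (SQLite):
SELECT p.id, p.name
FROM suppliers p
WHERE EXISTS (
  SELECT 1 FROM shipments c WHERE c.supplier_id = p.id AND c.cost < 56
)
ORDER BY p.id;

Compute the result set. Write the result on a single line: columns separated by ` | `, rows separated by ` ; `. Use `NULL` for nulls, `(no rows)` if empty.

For each suppliers row, check whether any shipments with matching supplier_id has cost < 56.
Keep rows where that is true.

3 | Yuki ; 8 | Jun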